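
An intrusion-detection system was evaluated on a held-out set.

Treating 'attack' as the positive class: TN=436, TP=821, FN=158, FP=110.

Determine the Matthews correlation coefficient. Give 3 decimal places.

MCC = (TP·TN − FP·FN) / √((TP+FP)(TP+FN)(TN+FP)(TN+FN))
Numerator = 821·436 − 110·158 = 340576
Denominator = √(931·979·546·594) = √295604785476 = 543695.4897
MCC = 340576 / 543695.4897 = 0.626

0.626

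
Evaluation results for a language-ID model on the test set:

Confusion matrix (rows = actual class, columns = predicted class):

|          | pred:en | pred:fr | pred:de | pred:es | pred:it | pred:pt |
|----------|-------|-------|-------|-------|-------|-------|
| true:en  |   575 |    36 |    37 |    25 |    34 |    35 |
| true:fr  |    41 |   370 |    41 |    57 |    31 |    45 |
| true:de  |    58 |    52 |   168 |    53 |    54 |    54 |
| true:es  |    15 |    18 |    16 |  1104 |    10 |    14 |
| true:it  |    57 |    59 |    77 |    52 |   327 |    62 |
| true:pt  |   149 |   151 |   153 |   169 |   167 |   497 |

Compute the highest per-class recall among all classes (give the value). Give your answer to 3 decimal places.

0.938

Per-class recall (TP/(TP+FN)):
  en: TP=575, FN=36+37+25+34+35=167 → 575/742 = 0.7749
  fr: TP=370, FN=41+41+57+31+45=215 → 370/585 = 0.6325
  de: TP=168, FN=58+52+53+54+54=271 → 168/439 = 0.3827
  es: TP=1104, FN=15+18+16+10+14=73 → 1104/1177 = 0.9380
  it: TP=327, FN=57+59+77+52+62=307 → 327/634 = 0.5158
  pt: TP=497, FN=149+151+153+169+167=789 → 497/1286 = 0.3865
Highest is class 'es' with recall = 0.938.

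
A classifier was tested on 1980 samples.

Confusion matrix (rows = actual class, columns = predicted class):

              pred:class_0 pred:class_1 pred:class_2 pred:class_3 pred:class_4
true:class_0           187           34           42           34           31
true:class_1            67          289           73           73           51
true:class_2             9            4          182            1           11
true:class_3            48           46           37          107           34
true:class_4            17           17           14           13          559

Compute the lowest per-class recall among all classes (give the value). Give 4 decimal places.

0.3934

Per-class recall (TP/(TP+FN)):
  class_0: TP=187, FN=34+42+34+31=141 → 187/328 = 0.57012
  class_1: TP=289, FN=67+73+73+51=264 → 289/553 = 0.52260
  class_2: TP=182, FN=9+4+1+11=25 → 182/207 = 0.87923
  class_3: TP=107, FN=48+46+37+34=165 → 107/272 = 0.39338
  class_4: TP=559, FN=17+17+14+13=61 → 559/620 = 0.90161
Lowest is class 'class_3' with recall = 0.3934.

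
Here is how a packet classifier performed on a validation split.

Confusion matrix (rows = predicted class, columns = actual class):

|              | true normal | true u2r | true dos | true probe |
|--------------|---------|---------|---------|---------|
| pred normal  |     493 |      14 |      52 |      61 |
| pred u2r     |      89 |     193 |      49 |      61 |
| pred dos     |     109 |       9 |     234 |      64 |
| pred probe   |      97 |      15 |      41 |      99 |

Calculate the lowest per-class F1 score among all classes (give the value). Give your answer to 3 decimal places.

Per-class F1 score (2·TP/(2·TP+FP+FN)):
  normal: TP=493, FP=14+52+61=127, FN=89+109+97=295 → 986/1408 = 0.7003
  u2r: TP=193, FP=89+49+61=199, FN=14+9+15=38 → 386/623 = 0.6196
  dos: TP=234, FP=109+9+64=182, FN=52+49+41=142 → 468/792 = 0.5909
  probe: TP=99, FP=97+15+41=153, FN=61+61+64=186 → 198/537 = 0.3687
Lowest is class 'probe' with F1 score = 0.369.

0.369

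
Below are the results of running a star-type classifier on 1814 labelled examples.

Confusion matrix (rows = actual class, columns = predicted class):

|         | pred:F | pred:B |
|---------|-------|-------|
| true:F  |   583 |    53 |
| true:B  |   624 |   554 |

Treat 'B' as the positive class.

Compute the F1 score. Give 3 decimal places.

0.621

Precision = TP/(TP+FP) = 554/607 = 0.9127
Recall = TP/(TP+FN) = 554/1178 = 0.4703
F1 = 2·TP/(2·TP+FP+FN) = 1108/1785 = 0.621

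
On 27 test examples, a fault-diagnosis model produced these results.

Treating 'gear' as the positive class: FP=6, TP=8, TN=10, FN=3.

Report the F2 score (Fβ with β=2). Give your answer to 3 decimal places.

Fβ = (1+β²)·TP / ((1+β²)·TP + β²·FN + FP), with β²=4
= 5·8 / (5·8 + 4·3 + 6) = 0.690

0.690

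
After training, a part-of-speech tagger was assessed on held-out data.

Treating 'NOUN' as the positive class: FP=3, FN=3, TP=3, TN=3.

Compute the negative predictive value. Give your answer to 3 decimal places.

0.500

NPV = TN/(TN+FN) = 3/(3+3) = 0.500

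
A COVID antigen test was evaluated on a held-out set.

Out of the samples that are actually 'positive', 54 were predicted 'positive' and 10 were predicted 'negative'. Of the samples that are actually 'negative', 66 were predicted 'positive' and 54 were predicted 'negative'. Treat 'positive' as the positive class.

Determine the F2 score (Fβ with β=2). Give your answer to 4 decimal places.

0.7181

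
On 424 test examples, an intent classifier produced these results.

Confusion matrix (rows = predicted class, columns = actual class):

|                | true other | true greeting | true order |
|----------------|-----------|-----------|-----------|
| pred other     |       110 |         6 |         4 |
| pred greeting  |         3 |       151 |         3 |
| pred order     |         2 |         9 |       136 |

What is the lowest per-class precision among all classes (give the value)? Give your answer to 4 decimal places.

0.9167

Per-class precision (TP/(TP+FP)):
  other: TP=110, FP=6+4=10 → 110/120 = 0.91667
  greeting: TP=151, FP=3+3=6 → 151/157 = 0.96178
  order: TP=136, FP=2+9=11 → 136/147 = 0.92517
Lowest is class 'other' with precision = 0.9167.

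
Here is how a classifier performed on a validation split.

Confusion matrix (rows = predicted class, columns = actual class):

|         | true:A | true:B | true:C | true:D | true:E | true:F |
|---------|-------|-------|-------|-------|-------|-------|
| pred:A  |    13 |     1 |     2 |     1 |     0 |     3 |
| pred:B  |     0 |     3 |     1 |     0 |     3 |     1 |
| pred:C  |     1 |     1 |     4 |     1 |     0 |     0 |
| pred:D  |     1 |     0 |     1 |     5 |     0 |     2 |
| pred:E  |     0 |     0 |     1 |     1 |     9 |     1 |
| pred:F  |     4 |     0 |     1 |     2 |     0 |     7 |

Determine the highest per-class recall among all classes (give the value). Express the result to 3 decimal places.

0.750

Per-class recall (TP/(TP+FN)):
  A: TP=13, FN=0+1+1+0+4=6 → 13/19 = 0.6842
  B: TP=3, FN=1+1+0+0+0=2 → 3/5 = 0.6000
  C: TP=4, FN=2+1+1+1+1=6 → 4/10 = 0.4000
  D: TP=5, FN=1+0+1+1+2=5 → 5/10 = 0.5000
  E: TP=9, FN=0+3+0+0+0=3 → 9/12 = 0.7500
  F: TP=7, FN=3+1+0+2+1=7 → 7/14 = 0.5000
Highest is class 'E' with recall = 0.750.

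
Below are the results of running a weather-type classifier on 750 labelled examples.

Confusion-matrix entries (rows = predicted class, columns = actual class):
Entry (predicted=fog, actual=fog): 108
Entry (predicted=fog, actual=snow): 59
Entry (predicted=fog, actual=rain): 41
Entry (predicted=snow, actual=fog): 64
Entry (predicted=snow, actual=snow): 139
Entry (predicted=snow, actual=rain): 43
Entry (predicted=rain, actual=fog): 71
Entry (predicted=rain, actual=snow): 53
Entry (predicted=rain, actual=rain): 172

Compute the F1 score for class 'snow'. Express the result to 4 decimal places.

Take TP from the diagonal, FP from the rest of the 'snow' prediction marginal, FN from the rest of the 'snow' actual marginal.
F1 score = 2·TP/(2·TP+FP+FN).
snow: TP=139, FP=64+43=107, FN=59+53=112 → 278/497 = 0.55936

0.5594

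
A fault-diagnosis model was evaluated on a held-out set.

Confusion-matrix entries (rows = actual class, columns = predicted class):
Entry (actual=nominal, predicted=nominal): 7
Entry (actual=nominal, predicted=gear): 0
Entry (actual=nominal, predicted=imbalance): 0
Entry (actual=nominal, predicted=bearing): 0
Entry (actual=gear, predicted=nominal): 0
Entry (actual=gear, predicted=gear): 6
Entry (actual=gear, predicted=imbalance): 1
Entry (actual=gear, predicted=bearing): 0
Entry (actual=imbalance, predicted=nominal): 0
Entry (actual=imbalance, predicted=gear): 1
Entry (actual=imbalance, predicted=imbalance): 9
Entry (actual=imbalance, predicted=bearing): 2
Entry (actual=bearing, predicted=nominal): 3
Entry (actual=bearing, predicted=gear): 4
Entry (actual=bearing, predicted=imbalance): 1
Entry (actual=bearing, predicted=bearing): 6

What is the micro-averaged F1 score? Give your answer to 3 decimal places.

Micro-averaging pools counts across classes: ΣTP=28, ΣFP=12, ΣFN=12.
Micro-F1 score = 2·TP/(2·TP+FP+FN) on pooled counts = 0.700 (equals overall accuracy in single-label multiclass).

0.700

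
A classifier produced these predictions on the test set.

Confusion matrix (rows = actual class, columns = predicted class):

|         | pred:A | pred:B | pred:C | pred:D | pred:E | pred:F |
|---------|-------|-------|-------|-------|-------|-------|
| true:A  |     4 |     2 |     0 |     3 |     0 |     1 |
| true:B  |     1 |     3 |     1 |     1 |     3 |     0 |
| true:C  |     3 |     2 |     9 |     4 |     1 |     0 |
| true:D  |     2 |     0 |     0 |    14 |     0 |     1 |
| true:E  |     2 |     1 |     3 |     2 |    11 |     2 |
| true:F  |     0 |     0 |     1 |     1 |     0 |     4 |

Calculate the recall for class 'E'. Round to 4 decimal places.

0.5238

Take TP from the diagonal, FP from the rest of the 'E' prediction marginal, FN from the rest of the 'E' actual marginal.
recall = TP/(TP+FN).
E: TP=11, FN=2+1+3+2+2=10 → 11/21 = 0.52381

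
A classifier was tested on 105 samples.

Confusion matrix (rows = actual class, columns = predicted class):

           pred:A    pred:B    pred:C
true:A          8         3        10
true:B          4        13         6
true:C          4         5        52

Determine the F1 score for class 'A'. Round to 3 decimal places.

Take TP from the diagonal, FP from the rest of the 'A' prediction marginal, FN from the rest of the 'A' actual marginal.
F1 score = 2·TP/(2·TP+FP+FN).
A: TP=8, FP=4+4=8, FN=3+10=13 → 16/37 = 0.4324

0.432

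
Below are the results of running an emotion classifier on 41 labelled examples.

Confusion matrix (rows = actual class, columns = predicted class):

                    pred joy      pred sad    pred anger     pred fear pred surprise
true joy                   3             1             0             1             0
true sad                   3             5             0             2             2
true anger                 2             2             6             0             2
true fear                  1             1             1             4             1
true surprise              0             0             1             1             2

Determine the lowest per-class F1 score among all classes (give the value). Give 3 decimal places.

0.364

Per-class F1 score (2·TP/(2·TP+FP+FN)):
  joy: TP=3, FP=3+2+1+0=6, FN=1+0+1+0=2 → 6/14 = 0.4286
  sad: TP=5, FP=1+2+1+0=4, FN=3+0+2+2=7 → 10/21 = 0.4762
  anger: TP=6, FP=0+0+1+1=2, FN=2+2+0+2=6 → 12/20 = 0.6000
  fear: TP=4, FP=1+2+0+1=4, FN=1+1+1+1=4 → 8/16 = 0.5000
  surprise: TP=2, FP=0+2+2+1=5, FN=0+0+1+1=2 → 4/11 = 0.3636
Lowest is class 'surprise' with F1 score = 0.364.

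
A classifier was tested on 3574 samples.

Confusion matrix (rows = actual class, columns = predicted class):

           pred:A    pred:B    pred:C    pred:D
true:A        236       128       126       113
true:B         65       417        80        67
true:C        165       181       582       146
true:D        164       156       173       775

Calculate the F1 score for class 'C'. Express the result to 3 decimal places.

0.572

Treat 'C' as positive and all other classes as negative.
F1 score = 2·TP/(2·TP+FP+FN).
C: TP=582, FP=126+80+173=379, FN=165+181+146=492 → 1164/2035 = 0.5720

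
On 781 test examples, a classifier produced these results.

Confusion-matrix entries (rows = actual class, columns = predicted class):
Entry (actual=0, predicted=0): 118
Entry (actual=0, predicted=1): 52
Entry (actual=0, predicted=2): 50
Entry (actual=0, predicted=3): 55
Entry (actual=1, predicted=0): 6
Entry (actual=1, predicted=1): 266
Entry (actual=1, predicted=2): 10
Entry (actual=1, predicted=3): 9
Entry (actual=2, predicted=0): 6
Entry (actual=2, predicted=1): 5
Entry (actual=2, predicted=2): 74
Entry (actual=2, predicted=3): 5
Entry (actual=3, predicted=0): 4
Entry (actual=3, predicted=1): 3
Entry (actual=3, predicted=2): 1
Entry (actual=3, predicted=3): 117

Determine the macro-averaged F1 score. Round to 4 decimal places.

0.7124

Per-class F1 score (2·TP/(2·TP+FP+FN)):
  0: TP=118, FP=6+6+4=16, FN=52+50+55=157 → 236/409 = 0.57702
  1: TP=266, FP=52+5+3=60, FN=6+10+9=25 → 532/617 = 0.86224
  2: TP=74, FP=50+10+1=61, FN=6+5+5=16 → 148/225 = 0.65778
  3: TP=117, FP=55+9+5=69, FN=4+3+1=8 → 234/311 = 0.75241
Macro-F1 score = mean = (0.57702 + 0.86224 + 0.65778 + 0.75241) / 4 = 0.7124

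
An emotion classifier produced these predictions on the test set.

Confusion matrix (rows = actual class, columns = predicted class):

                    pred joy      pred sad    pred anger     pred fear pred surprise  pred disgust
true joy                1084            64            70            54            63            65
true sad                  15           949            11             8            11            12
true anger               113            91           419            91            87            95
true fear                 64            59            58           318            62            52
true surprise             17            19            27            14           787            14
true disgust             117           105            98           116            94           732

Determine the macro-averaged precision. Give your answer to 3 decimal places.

Per-class precision (TP/(TP+FP)):
  joy: TP=1084, FP=15+113+64+17+117=326 → 1084/1410 = 0.7688
  sad: TP=949, FP=64+91+59+19+105=338 → 949/1287 = 0.7374
  anger: TP=419, FP=70+11+58+27+98=264 → 419/683 = 0.6135
  fear: TP=318, FP=54+8+91+14+116=283 → 318/601 = 0.5291
  surprise: TP=787, FP=63+11+87+62+94=317 → 787/1104 = 0.7129
  disgust: TP=732, FP=65+12+95+52+14=238 → 732/970 = 0.7546
Macro-precision = mean = (0.7688 + 0.7374 + 0.6135 + 0.5291 + 0.7129 + 0.7546) / 6 = 0.686

0.686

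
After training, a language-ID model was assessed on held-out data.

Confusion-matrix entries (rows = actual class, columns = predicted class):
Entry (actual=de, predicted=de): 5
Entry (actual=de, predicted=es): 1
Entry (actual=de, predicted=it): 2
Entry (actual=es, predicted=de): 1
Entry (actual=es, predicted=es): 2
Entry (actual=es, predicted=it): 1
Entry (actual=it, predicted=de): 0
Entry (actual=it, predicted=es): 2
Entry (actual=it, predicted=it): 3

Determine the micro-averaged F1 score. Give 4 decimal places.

0.5882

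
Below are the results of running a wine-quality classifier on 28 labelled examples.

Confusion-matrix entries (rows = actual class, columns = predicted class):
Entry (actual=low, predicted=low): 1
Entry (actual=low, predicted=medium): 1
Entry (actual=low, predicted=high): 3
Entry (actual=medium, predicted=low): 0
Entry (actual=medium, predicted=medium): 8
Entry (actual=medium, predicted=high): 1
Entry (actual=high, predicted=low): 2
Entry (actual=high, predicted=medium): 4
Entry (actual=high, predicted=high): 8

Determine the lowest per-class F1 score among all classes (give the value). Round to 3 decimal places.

0.250

Per-class F1 score (2·TP/(2·TP+FP+FN)):
  low: TP=1, FP=0+2=2, FN=1+3=4 → 2/8 = 0.2500
  medium: TP=8, FP=1+4=5, FN=0+1=1 → 16/22 = 0.7273
  high: TP=8, FP=3+1=4, FN=2+4=6 → 16/26 = 0.6154
Lowest is class 'low' with F1 score = 0.250.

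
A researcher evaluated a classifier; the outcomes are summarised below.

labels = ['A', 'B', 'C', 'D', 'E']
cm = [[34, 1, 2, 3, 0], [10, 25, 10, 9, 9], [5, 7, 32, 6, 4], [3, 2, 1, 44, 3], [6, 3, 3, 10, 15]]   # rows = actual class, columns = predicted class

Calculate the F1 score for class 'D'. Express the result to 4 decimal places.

Take TP from the diagonal, FP from the rest of the 'D' prediction marginal, FN from the rest of the 'D' actual marginal.
F1 score = 2·TP/(2·TP+FP+FN).
D: TP=44, FP=3+9+6+10=28, FN=3+2+1+3=9 → 88/125 = 0.70400

0.7040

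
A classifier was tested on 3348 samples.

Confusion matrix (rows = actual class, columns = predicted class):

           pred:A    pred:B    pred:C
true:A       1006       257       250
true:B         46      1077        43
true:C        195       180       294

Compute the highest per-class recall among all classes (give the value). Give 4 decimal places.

0.9237

Per-class recall (TP/(TP+FN)):
  A: TP=1006, FN=257+250=507 → 1006/1513 = 0.66490
  B: TP=1077, FN=46+43=89 → 1077/1166 = 0.92367
  C: TP=294, FN=195+180=375 → 294/669 = 0.43946
Highest is class 'B' with recall = 0.9237.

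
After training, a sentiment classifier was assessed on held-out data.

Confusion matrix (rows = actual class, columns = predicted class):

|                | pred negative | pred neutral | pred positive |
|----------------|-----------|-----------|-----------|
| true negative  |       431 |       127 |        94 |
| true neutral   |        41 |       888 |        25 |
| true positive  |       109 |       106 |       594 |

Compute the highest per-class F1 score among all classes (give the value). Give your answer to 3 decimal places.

0.856

Per-class F1 score (2·TP/(2·TP+FP+FN)):
  negative: TP=431, FP=41+109=150, FN=127+94=221 → 862/1233 = 0.6991
  neutral: TP=888, FP=127+106=233, FN=41+25=66 → 1776/2075 = 0.8559
  positive: TP=594, FP=94+25=119, FN=109+106=215 → 1188/1522 = 0.7806
Highest is class 'neutral' with F1 score = 0.856.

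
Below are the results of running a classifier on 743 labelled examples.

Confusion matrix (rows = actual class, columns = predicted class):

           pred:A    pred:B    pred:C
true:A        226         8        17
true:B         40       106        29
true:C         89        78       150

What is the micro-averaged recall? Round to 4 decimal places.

0.6487

Micro-averaging pools counts across classes: ΣTP=482, ΣFP=261, ΣFN=261.
Micro-recall = TP/(TP+FN) on pooled counts = 0.6487 (equals overall accuracy in single-label multiclass).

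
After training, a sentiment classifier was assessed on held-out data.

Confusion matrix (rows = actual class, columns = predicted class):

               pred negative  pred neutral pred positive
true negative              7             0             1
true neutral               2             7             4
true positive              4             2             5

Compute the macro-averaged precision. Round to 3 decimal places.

0.605

Per-class precision (TP/(TP+FP)):
  negative: TP=7, FP=2+4=6 → 7/13 = 0.5385
  neutral: TP=7, FP=0+2=2 → 7/9 = 0.7778
  positive: TP=5, FP=1+4=5 → 5/10 = 0.5000
Macro-precision = mean = (0.5385 + 0.7778 + 0.5000) / 3 = 0.605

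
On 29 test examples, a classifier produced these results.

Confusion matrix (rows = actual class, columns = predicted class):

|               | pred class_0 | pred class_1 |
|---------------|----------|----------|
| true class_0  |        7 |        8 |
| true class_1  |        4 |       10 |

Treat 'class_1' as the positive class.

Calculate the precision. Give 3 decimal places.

Precision = TP/(TP+FP) = 10/(10+8) = 10/18 = 0.556

0.556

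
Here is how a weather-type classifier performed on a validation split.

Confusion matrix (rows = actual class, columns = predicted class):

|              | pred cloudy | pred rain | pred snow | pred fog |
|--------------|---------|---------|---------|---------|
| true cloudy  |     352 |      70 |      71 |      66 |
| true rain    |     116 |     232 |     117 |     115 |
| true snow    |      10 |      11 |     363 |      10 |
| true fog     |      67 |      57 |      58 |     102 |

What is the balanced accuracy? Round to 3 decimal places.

0.578

Balanced accuracy = mean of per-class recall.
  cloudy: recall = 352/559 = 0.6297
  rain: recall = 232/580 = 0.4000
  snow: recall = 363/394 = 0.9213
  fog: recall = 102/284 = 0.3592
Mean = (0.6297 + 0.4000 + 0.9213 + 0.3592) / 4 = 0.578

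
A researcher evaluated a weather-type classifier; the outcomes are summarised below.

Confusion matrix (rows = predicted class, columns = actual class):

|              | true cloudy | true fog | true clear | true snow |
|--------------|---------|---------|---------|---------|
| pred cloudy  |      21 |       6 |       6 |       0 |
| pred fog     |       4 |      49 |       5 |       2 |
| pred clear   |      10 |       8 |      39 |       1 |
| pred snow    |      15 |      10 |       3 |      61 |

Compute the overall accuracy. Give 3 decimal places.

0.708

Accuracy = trace / total = (21+49+39+61=170) / 240 = 170/240 = 0.708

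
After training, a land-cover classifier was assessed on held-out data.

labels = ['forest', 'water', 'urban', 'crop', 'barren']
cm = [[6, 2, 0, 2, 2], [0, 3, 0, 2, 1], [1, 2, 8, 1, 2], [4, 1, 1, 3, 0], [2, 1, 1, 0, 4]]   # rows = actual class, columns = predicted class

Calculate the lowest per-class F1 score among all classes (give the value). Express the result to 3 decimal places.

Per-class F1 score (2·TP/(2·TP+FP+FN)):
  forest: TP=6, FP=0+1+4+2=7, FN=2+0+2+2=6 → 12/25 = 0.4800
  water: TP=3, FP=2+2+1+1=6, FN=0+0+2+1=3 → 6/15 = 0.4000
  urban: TP=8, FP=0+0+1+1=2, FN=1+2+1+2=6 → 16/24 = 0.6667
  crop: TP=3, FP=2+2+1+0=5, FN=4+1+1+0=6 → 6/17 = 0.3529
  barren: TP=4, FP=2+1+2+0=5, FN=2+1+1+0=4 → 8/17 = 0.4706
Lowest is class 'crop' with F1 score = 0.353.

0.353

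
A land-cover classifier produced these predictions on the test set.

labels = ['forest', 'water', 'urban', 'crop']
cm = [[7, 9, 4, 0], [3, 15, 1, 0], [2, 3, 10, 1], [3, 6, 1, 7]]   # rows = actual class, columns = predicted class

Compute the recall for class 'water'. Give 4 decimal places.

0.7895

Treat 'water' as positive and all other classes as negative.
recall = TP/(TP+FN).
water: TP=15, FN=3+1+0=4 → 15/19 = 0.78947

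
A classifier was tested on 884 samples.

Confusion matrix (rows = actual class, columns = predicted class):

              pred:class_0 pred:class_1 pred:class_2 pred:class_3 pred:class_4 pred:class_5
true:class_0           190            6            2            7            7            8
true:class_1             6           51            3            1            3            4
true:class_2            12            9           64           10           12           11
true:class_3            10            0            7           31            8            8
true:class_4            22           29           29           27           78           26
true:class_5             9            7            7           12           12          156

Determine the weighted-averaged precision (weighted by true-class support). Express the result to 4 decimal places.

Per-class precision (TP/(TP+FP)):
  class_0: TP=190, FP=6+12+10+22+9=59 → 190/249 = 0.76305
  class_1: TP=51, FP=6+9+0+29+7=51 → 51/102 = 0.50000
  class_2: TP=64, FP=2+3+7+29+7=48 → 64/112 = 0.57143
  class_3: TP=31, FP=7+1+10+27+12=57 → 31/88 = 0.35227
  class_4: TP=78, FP=7+3+12+8+12=42 → 78/120 = 0.65000
  class_5: TP=156, FP=8+4+11+8+26=57 → 156/213 = 0.73239
Weighted-precision = Σ (supportᵢ/N)·precisionᵢ with N=884: (220/884)·0.76305 + (68/884)·0.50000 + (118/884)·0.57143 + (64/884)·0.35227 + (211/884)·0.65000 + (203/884)·0.73239 = 0.6535

0.6535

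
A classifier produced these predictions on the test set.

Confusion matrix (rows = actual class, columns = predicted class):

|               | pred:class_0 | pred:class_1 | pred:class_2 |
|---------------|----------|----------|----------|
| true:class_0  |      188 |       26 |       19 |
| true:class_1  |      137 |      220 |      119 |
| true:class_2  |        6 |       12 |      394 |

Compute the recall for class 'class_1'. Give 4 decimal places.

0.4622

Take TP from the diagonal, FP from the rest of the 'class_1' prediction marginal, FN from the rest of the 'class_1' actual marginal.
recall = TP/(TP+FN).
class_1: TP=220, FN=137+119=256 → 220/476 = 0.46218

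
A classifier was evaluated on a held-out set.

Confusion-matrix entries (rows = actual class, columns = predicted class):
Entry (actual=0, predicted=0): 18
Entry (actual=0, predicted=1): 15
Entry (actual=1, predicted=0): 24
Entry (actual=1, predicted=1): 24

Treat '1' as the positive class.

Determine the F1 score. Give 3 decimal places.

Precision = TP/(TP+FP) = 24/39 = 0.6154
Recall = TP/(TP+FN) = 24/48 = 0.5000
F1 = 2·TP/(2·TP+FP+FN) = 48/87 = 0.552

0.552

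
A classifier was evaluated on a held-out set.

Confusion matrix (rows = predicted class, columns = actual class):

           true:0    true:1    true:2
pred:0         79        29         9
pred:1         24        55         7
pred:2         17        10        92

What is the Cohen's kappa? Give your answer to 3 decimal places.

0.550

Observed agreement pₒ = trace/N = 226/322 = 0.7019
Expected agreement pₑ = Σ (rowᵢ·colᵢ)/N² = (120·117 + 94·86 + 108·119)/322² = 0.3373
κ = (pₒ − pₑ)/(1 − pₑ) = (0.7019 − 0.3373)/(1 − 0.3373) = 0.550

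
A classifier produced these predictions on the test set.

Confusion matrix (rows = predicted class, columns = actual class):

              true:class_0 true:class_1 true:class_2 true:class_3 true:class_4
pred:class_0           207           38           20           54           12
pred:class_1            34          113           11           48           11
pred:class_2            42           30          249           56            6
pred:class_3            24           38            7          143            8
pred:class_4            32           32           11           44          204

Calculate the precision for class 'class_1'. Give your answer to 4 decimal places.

0.5207

precision = TP/(TP+FP).
class_1: TP=113, FP=34+11+48+11=104 → 113/217 = 0.52074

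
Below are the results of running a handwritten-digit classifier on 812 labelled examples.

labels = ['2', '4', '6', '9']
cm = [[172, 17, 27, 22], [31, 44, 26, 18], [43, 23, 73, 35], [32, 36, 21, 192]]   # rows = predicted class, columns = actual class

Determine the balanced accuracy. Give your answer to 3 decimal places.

0.550

Balanced accuracy = mean of per-class recall.
  2: recall = 172/278 = 0.6187
  4: recall = 44/120 = 0.3667
  6: recall = 73/147 = 0.4966
  9: recall = 192/267 = 0.7191
Mean = (0.6187 + 0.3667 + 0.4966 + 0.7191) / 4 = 0.550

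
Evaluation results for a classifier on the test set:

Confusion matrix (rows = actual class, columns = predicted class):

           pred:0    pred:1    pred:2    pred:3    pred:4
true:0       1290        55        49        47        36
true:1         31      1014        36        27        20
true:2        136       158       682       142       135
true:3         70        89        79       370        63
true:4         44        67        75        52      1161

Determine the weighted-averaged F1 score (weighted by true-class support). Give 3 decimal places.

Per-class F1 score (2·TP/(2·TP+FP+FN)):
  0: TP=1290, FP=31+136+70+44=281, FN=55+49+47+36=187 → 2580/3048 = 0.8465
  1: TP=1014, FP=55+158+89+67=369, FN=31+36+27+20=114 → 2028/2511 = 0.8076
  2: TP=682, FP=49+36+79+75=239, FN=136+158+142+135=571 → 1364/2174 = 0.6274
  3: TP=370, FP=47+27+142+52=268, FN=70+89+79+63=301 → 740/1309 = 0.5653
  4: TP=1161, FP=36+20+135+63=254, FN=44+67+75+52=238 → 2322/2814 = 0.8252
Weighted-F1 score = Σ (supportᵢ/N)·F1 scoreᵢ with N=5928: (1477/5928)·0.8465 + (1128/5928)·0.8076 + (1253/5928)·0.6274 + (671/5928)·0.5653 + (1399/5928)·0.8252 = 0.756

0.756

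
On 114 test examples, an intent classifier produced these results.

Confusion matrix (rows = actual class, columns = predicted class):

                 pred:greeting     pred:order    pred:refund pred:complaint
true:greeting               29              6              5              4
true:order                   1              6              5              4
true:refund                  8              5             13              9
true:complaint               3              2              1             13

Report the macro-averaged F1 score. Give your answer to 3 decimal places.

Per-class F1 score (2·TP/(2·TP+FP+FN)):
  greeting: TP=29, FP=1+8+3=12, FN=6+5+4=15 → 58/85 = 0.6824
  order: TP=6, FP=6+5+2=13, FN=1+5+4=10 → 12/35 = 0.3429
  refund: TP=13, FP=5+5+1=11, FN=8+5+9=22 → 26/59 = 0.4407
  complaint: TP=13, FP=4+4+9=17, FN=3+2+1=6 → 26/49 = 0.5306
Macro-F1 score = mean = (0.6824 + 0.3429 + 0.4407 + 0.5306) / 4 = 0.499

0.499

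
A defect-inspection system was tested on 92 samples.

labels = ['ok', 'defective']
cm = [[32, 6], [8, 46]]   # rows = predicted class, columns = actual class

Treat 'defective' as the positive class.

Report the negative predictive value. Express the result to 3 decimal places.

0.842

NPV = TN/(TN+FN) = 32/(32+6) = 0.842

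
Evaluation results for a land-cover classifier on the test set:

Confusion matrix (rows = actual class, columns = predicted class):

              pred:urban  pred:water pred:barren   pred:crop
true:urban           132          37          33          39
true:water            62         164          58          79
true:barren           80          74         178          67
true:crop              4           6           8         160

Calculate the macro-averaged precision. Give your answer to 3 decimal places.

0.541

Per-class precision (TP/(TP+FP)):
  urban: TP=132, FP=62+80+4=146 → 132/278 = 0.4748
  water: TP=164, FP=37+74+6=117 → 164/281 = 0.5836
  barren: TP=178, FP=33+58+8=99 → 178/277 = 0.6426
  crop: TP=160, FP=39+79+67=185 → 160/345 = 0.4638
Macro-precision = mean = (0.4748 + 0.5836 + 0.6426 + 0.4638) / 4 = 0.541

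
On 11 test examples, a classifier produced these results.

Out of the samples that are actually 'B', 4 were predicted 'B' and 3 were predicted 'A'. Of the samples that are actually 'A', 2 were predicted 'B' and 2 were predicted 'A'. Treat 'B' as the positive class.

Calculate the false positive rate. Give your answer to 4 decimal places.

0.5000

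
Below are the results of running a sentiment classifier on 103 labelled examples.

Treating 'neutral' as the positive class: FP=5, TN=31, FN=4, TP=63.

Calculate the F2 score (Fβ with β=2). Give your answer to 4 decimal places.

0.9375

Fβ = (1+β²)·TP / ((1+β²)·TP + β²·FN + FP), with β²=4
= 5·63 / (5·63 + 4·4 + 5) = 0.9375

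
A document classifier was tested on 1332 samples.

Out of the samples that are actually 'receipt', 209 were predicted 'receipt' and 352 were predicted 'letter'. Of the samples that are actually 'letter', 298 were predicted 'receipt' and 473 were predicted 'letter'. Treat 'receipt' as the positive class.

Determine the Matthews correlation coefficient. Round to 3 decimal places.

-0.014

MCC = (TP·TN − FP·FN) / √((TP+FP)(TP+FN)(TN+FP)(TN+FN))
Numerator = 209·473 − 298·352 = -6039
Denominator = √(507·561·771·825) = √180916904025 = 425343.2779
MCC = -6039 / 425343.2779 = -0.014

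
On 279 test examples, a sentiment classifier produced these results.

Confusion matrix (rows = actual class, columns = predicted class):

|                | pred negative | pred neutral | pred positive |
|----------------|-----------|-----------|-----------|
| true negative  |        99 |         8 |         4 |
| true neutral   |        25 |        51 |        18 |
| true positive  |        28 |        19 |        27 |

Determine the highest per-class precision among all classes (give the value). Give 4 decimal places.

Per-class precision (TP/(TP+FP)):
  negative: TP=99, FP=25+28=53 → 99/152 = 0.65132
  neutral: TP=51, FP=8+19=27 → 51/78 = 0.65385
  positive: TP=27, FP=4+18=22 → 27/49 = 0.55102
Highest is class 'neutral' with precision = 0.6538.

0.6538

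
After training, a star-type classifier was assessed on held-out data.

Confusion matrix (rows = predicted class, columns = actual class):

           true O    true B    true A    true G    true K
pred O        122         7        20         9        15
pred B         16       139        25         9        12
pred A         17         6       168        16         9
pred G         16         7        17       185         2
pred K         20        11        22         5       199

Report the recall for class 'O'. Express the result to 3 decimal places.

0.639

recall = TP/(TP+FN).
O: TP=122, FN=16+17+16+20=69 → 122/191 = 0.6387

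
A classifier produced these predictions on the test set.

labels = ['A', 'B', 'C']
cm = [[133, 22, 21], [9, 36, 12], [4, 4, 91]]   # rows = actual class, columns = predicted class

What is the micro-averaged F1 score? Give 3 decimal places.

0.783

Micro-averaging pools counts across classes: ΣTP=260, ΣFP=72, ΣFN=72.
Micro-F1 score = 2·TP/(2·TP+FP+FN) on pooled counts = 0.783 (equals overall accuracy in single-label multiclass).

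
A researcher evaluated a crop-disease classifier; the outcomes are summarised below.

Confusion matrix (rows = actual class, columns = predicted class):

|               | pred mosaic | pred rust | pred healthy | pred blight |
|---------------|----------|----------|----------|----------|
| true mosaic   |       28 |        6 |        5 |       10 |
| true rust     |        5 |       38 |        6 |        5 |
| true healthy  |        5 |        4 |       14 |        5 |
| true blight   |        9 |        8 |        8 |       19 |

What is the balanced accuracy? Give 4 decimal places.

0.5517

Balanced accuracy = mean of per-class recall.
  mosaic: recall = 28/49 = 0.57143
  rust: recall = 38/54 = 0.70370
  healthy: recall = 14/28 = 0.50000
  blight: recall = 19/44 = 0.43182
Mean = (0.57143 + 0.70370 + 0.50000 + 0.43182) / 4 = 0.5517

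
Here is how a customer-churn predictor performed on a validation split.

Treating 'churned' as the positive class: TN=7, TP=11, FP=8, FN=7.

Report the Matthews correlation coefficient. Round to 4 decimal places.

0.0784

MCC = (TP·TN − FP·FN) / √((TP+FP)(TP+FN)(TN+FP)(TN+FN))
Numerator = 11·7 − 8·7 = 21
Denominator = √(19·18·15·14) = √71820 = 267.9925
MCC = 21 / 267.9925 = 0.0784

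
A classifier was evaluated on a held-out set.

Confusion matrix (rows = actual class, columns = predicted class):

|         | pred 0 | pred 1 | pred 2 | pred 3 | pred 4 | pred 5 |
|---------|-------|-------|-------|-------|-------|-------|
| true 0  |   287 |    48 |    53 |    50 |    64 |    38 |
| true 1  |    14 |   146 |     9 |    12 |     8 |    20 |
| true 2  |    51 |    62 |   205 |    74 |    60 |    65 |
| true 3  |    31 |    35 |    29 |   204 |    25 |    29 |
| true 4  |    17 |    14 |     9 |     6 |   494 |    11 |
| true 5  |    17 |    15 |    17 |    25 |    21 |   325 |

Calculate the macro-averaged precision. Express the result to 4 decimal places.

0.6220

Per-class precision (TP/(TP+FP)):
  0: TP=287, FP=14+51+31+17+17=130 → 287/417 = 0.68825
  1: TP=146, FP=48+62+35+14+15=174 → 146/320 = 0.45625
  2: TP=205, FP=53+9+29+9+17=117 → 205/322 = 0.63665
  3: TP=204, FP=50+12+74+6+25=167 → 204/371 = 0.54987
  4: TP=494, FP=64+8+60+25+21=178 → 494/672 = 0.73512
  5: TP=325, FP=38+20+65+29+11=163 → 325/488 = 0.66598
Macro-precision = mean = (0.68825 + 0.45625 + 0.63665 + 0.54987 + 0.73512 + 0.66598) / 6 = 0.6220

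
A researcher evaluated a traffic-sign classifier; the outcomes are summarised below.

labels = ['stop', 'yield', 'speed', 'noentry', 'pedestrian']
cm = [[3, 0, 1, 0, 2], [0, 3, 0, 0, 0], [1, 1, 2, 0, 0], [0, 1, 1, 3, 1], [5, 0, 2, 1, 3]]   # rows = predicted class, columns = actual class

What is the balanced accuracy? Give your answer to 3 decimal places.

0.503

Balanced accuracy = mean of per-class recall.
  stop: recall = 3/9 = 0.3333
  yield: recall = 3/5 = 0.6000
  speed: recall = 2/6 = 0.3333
  noentry: recall = 3/4 = 0.7500
  pedestrian: recall = 3/6 = 0.5000
Mean = (0.3333 + 0.6000 + 0.3333 + 0.7500 + 0.5000) / 5 = 0.503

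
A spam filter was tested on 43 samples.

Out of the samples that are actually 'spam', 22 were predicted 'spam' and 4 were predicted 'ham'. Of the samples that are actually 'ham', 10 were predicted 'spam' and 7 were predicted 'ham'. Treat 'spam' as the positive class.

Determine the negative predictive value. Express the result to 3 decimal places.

0.636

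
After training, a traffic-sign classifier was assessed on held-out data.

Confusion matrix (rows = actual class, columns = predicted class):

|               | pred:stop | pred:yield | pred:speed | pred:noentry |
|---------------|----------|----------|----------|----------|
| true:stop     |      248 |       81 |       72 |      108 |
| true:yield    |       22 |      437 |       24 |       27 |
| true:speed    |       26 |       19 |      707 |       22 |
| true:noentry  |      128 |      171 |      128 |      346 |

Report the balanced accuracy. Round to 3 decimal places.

Balanced accuracy = mean of per-class recall.
  stop: recall = 248/509 = 0.4872
  yield: recall = 437/510 = 0.8569
  speed: recall = 707/774 = 0.9134
  noentry: recall = 346/773 = 0.4476
Mean = (0.4872 + 0.8569 + 0.9134 + 0.4476) / 4 = 0.676

0.676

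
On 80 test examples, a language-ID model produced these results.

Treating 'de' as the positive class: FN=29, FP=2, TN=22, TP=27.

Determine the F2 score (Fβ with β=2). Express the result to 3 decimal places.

Fβ = (1+β²)·TP / ((1+β²)·TP + β²·FN + FP), with β²=4
= 5·27 / (5·27 + 4·29 + 2) = 0.534

0.534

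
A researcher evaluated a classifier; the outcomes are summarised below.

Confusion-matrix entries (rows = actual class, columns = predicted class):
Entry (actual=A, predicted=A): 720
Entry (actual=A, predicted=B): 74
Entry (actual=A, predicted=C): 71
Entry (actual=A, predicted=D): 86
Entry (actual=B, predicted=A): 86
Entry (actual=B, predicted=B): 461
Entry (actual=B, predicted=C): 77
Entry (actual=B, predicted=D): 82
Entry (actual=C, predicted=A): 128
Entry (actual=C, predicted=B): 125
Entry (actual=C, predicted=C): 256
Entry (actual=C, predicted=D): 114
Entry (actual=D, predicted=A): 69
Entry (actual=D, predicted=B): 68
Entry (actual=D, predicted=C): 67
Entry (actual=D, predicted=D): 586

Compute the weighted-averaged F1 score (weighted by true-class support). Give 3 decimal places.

Per-class F1 score (2·TP/(2·TP+FP+FN)):
  A: TP=720, FP=86+128+69=283, FN=74+71+86=231 → 1440/1954 = 0.7369
  B: TP=461, FP=74+125+68=267, FN=86+77+82=245 → 922/1434 = 0.6430
  C: TP=256, FP=71+77+67=215, FN=128+125+114=367 → 512/1094 = 0.4680
  D: TP=586, FP=86+82+114=282, FN=69+68+67=204 → 1172/1658 = 0.7069
Weighted-F1 score = Σ (supportᵢ/N)·F1 scoreᵢ with N=3070: (951/3070)·0.7369 + (706/3070)·0.6430 + (623/3070)·0.4680 + (790/3070)·0.7069 = 0.653

0.653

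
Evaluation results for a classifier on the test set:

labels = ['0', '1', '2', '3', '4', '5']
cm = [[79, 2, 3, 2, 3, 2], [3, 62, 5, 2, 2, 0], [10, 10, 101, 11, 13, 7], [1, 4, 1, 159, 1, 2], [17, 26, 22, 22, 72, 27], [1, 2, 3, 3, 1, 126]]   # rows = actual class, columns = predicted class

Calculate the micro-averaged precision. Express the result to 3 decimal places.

0.742

Micro-averaging pools counts across classes: ΣTP=599, ΣFP=208, ΣFN=208.
Micro-precision = TP/(TP+FP) on pooled counts = 0.742 (equals overall accuracy in single-label multiclass).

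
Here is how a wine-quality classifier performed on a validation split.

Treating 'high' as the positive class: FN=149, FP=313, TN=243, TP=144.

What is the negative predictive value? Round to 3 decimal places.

0.620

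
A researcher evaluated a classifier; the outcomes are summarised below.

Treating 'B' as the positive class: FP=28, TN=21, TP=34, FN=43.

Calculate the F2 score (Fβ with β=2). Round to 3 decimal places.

0.459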